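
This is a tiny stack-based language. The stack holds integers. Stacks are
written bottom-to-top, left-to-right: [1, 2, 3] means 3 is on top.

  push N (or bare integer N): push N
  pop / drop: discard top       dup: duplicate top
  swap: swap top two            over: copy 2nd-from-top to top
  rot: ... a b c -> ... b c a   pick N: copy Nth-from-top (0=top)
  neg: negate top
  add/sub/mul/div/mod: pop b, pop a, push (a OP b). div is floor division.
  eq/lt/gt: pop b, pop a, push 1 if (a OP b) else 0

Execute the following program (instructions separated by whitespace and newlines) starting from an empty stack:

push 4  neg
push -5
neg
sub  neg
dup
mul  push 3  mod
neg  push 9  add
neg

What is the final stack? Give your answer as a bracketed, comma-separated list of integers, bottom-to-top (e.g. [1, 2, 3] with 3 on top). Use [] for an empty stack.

Answer: [-9]

Derivation:
After 'push 4': [4]
After 'neg': [-4]
After 'push -5': [-4, -5]
After 'neg': [-4, 5]
After 'sub': [-9]
After 'neg': [9]
After 'dup': [9, 9]
After 'mul': [81]
After 'push 3': [81, 3]
After 'mod': [0]
After 'neg': [0]
After 'push 9': [0, 9]
After 'add': [9]
After 'neg': [-9]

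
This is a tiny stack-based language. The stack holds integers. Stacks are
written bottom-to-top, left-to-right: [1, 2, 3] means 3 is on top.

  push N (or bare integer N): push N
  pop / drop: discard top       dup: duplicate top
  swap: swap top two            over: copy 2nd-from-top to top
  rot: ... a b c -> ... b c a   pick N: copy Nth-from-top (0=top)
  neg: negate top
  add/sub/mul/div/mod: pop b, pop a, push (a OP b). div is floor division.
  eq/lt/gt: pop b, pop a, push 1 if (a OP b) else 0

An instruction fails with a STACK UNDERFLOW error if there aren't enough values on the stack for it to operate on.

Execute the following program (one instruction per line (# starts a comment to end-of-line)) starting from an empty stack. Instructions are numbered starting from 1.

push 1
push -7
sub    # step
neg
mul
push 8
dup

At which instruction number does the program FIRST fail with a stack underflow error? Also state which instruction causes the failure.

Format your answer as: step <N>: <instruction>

Answer: step 5: mul

Derivation:
Step 1 ('push 1'): stack = [1], depth = 1
Step 2 ('push -7'): stack = [1, -7], depth = 2
Step 3 ('sub'): stack = [8], depth = 1
Step 4 ('neg'): stack = [-8], depth = 1
Step 5 ('mul'): needs 2 value(s) but depth is 1 — STACK UNDERFLOW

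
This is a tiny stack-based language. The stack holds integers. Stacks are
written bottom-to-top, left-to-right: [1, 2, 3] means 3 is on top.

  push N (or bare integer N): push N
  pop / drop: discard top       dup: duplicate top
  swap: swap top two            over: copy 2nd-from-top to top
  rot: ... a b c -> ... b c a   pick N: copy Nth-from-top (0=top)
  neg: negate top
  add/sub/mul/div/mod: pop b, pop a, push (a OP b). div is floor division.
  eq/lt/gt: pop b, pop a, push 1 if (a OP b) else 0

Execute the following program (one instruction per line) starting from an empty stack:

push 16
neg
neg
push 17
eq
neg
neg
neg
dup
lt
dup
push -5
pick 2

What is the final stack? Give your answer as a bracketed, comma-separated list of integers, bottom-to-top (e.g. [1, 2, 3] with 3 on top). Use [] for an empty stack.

Answer: [0, 0, -5, 0]

Derivation:
After 'push 16': [16]
After 'neg': [-16]
After 'neg': [16]
After 'push 17': [16, 17]
After 'eq': [0]
After 'neg': [0]
After 'neg': [0]
After 'neg': [0]
After 'dup': [0, 0]
After 'lt': [0]
After 'dup': [0, 0]
After 'push -5': [0, 0, -5]
After 'pick 2': [0, 0, -5, 0]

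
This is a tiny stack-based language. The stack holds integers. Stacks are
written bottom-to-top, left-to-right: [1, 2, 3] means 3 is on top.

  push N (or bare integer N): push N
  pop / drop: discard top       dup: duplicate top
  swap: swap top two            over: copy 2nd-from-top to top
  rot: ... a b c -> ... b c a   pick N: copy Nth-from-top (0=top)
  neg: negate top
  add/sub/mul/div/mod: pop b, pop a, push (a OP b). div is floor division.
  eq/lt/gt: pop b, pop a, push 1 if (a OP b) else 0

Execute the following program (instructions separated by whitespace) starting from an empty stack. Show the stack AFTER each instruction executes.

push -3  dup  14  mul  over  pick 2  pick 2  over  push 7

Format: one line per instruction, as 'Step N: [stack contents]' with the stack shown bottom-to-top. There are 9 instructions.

Step 1: [-3]
Step 2: [-3, -3]
Step 3: [-3, -3, 14]
Step 4: [-3, -42]
Step 5: [-3, -42, -3]
Step 6: [-3, -42, -3, -3]
Step 7: [-3, -42, -3, -3, -42]
Step 8: [-3, -42, -3, -3, -42, -3]
Step 9: [-3, -42, -3, -3, -42, -3, 7]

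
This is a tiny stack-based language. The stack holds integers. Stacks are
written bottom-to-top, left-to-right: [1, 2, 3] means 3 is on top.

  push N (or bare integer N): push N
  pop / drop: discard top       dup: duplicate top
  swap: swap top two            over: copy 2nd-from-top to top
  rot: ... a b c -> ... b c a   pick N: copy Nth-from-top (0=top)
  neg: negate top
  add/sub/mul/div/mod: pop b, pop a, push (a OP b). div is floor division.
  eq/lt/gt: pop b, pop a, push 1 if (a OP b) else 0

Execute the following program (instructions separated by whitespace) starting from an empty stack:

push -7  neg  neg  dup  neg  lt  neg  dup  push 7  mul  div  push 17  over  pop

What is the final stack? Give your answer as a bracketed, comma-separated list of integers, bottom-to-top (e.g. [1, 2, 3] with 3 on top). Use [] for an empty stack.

After 'push -7': [-7]
After 'neg': [7]
After 'neg': [-7]
After 'dup': [-7, -7]
After 'neg': [-7, 7]
After 'lt': [1]
After 'neg': [-1]
After 'dup': [-1, -1]
After 'push 7': [-1, -1, 7]
After 'mul': [-1, -7]
After 'div': [0]
After 'push 17': [0, 17]
After 'over': [0, 17, 0]
After 'pop': [0, 17]

Answer: [0, 17]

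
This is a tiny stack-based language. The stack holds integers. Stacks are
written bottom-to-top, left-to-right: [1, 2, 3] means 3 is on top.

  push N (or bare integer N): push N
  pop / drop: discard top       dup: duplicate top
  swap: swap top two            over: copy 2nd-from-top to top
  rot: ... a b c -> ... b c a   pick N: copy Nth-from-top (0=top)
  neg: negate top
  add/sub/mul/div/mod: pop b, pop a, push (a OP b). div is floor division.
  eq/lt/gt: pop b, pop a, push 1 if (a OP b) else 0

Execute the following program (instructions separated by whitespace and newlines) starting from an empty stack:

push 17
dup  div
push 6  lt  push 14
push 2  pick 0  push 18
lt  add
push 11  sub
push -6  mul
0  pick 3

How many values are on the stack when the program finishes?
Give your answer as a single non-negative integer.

Answer: 5

Derivation:
After 'push 17': stack = [17] (depth 1)
After 'dup': stack = [17, 17] (depth 2)
After 'div': stack = [1] (depth 1)
After 'push 6': stack = [1, 6] (depth 2)
After 'lt': stack = [1] (depth 1)
After 'push 14': stack = [1, 14] (depth 2)
After 'push 2': stack = [1, 14, 2] (depth 3)
After 'pick 0': stack = [1, 14, 2, 2] (depth 4)
After 'push 18': stack = [1, 14, 2, 2, 18] (depth 5)
After 'lt': stack = [1, 14, 2, 1] (depth 4)
After 'add': stack = [1, 14, 3] (depth 3)
After 'push 11': stack = [1, 14, 3, 11] (depth 4)
After 'sub': stack = [1, 14, -8] (depth 3)
After 'push -6': stack = [1, 14, -8, -6] (depth 4)
After 'mul': stack = [1, 14, 48] (depth 3)
After 'push 0': stack = [1, 14, 48, 0] (depth 4)
After 'pick 3': stack = [1, 14, 48, 0, 1] (depth 5)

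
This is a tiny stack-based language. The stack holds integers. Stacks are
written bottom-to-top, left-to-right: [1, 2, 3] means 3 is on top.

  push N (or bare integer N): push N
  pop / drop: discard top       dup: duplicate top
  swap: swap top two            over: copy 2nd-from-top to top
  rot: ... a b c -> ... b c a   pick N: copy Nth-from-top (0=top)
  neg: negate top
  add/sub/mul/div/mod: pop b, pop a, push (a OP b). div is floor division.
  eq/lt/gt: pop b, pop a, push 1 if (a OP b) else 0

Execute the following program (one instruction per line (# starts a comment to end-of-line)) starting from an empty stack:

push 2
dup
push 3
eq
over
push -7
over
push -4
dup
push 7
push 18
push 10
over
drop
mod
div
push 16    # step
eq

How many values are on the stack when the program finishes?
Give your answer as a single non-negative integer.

Answer: 8

Derivation:
After 'push 2': stack = [2] (depth 1)
After 'dup': stack = [2, 2] (depth 2)
After 'push 3': stack = [2, 2, 3] (depth 3)
After 'eq': stack = [2, 0] (depth 2)
After 'over': stack = [2, 0, 2] (depth 3)
After 'push -7': stack = [2, 0, 2, -7] (depth 4)
After 'over': stack = [2, 0, 2, -7, 2] (depth 5)
After 'push -4': stack = [2, 0, 2, -7, 2, -4] (depth 6)
After 'dup': stack = [2, 0, 2, -7, 2, -4, -4] (depth 7)
After 'push 7': stack = [2, 0, 2, -7, 2, -4, -4, 7] (depth 8)
After 'push 18': stack = [2, 0, 2, -7, 2, -4, -4, 7, 18] (depth 9)
After 'push 10': stack = [2, 0, 2, -7, 2, -4, -4, 7, 18, 10] (depth 10)
After 'over': stack = [2, 0, 2, -7, 2, -4, -4, 7, 18, 10, 18] (depth 11)
After 'drop': stack = [2, 0, 2, -7, 2, -4, -4, 7, 18, 10] (depth 10)
After 'mod': stack = [2, 0, 2, -7, 2, -4, -4, 7, 8] (depth 9)
After 'div': stack = [2, 0, 2, -7, 2, -4, -4, 0] (depth 8)
After 'push 16': stack = [2, 0, 2, -7, 2, -4, -4, 0, 16] (depth 9)
After 'eq': stack = [2, 0, 2, -7, 2, -4, -4, 0] (depth 8)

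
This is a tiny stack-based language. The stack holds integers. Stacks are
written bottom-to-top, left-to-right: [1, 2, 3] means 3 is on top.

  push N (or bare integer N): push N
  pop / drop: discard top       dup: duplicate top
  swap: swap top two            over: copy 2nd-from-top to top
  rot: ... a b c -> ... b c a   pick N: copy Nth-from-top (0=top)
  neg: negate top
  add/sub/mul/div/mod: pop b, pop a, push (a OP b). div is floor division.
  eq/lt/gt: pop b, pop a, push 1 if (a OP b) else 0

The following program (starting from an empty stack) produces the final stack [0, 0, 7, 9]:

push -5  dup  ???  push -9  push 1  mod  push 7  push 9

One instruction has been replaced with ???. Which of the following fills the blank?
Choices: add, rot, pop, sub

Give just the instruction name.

Stack before ???: [-5, -5]
Stack after ???:  [0]
Checking each choice:
  add: produces [-10, 0, 7, 9]
  rot: stack underflow (need 3, have 2)
  pop: produces [-5, 0, 7, 9]
  sub: MATCH


Answer: sub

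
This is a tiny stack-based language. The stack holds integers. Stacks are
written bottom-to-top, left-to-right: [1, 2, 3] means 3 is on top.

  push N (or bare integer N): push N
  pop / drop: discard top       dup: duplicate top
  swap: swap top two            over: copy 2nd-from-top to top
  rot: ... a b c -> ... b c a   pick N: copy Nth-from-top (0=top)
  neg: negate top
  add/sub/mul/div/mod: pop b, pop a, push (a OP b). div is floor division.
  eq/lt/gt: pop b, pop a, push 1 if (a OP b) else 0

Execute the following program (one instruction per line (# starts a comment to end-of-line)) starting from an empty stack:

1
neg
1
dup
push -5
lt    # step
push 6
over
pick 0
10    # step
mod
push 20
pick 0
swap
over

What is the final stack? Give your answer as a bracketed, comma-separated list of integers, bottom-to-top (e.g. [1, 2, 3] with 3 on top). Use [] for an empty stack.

After 'push 1': [1]
After 'neg': [-1]
After 'push 1': [-1, 1]
After 'dup': [-1, 1, 1]
After 'push -5': [-1, 1, 1, -5]
After 'lt': [-1, 1, 0]
After 'push 6': [-1, 1, 0, 6]
After 'over': [-1, 1, 0, 6, 0]
After 'pick 0': [-1, 1, 0, 6, 0, 0]
After 'push 10': [-1, 1, 0, 6, 0, 0, 10]
After 'mod': [-1, 1, 0, 6, 0, 0]
After 'push 20': [-1, 1, 0, 6, 0, 0, 20]
After 'pick 0': [-1, 1, 0, 6, 0, 0, 20, 20]
After 'swap': [-1, 1, 0, 6, 0, 0, 20, 20]
After 'over': [-1, 1, 0, 6, 0, 0, 20, 20, 20]

Answer: [-1, 1, 0, 6, 0, 0, 20, 20, 20]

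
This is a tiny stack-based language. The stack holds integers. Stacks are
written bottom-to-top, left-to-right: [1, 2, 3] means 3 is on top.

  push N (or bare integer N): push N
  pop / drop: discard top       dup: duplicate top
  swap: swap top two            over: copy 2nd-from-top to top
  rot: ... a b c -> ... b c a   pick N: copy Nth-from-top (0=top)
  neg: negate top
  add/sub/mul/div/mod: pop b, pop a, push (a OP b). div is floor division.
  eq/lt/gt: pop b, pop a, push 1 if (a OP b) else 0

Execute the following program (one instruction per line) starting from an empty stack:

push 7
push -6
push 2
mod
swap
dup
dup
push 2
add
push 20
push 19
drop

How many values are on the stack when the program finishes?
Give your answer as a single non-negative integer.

After 'push 7': stack = [7] (depth 1)
After 'push -6': stack = [7, -6] (depth 2)
After 'push 2': stack = [7, -6, 2] (depth 3)
After 'mod': stack = [7, 0] (depth 2)
After 'swap': stack = [0, 7] (depth 2)
After 'dup': stack = [0, 7, 7] (depth 3)
After 'dup': stack = [0, 7, 7, 7] (depth 4)
After 'push 2': stack = [0, 7, 7, 7, 2] (depth 5)
After 'add': stack = [0, 7, 7, 9] (depth 4)
After 'push 20': stack = [0, 7, 7, 9, 20] (depth 5)
After 'push 19': stack = [0, 7, 7, 9, 20, 19] (depth 6)
After 'drop': stack = [0, 7, 7, 9, 20] (depth 5)

Answer: 5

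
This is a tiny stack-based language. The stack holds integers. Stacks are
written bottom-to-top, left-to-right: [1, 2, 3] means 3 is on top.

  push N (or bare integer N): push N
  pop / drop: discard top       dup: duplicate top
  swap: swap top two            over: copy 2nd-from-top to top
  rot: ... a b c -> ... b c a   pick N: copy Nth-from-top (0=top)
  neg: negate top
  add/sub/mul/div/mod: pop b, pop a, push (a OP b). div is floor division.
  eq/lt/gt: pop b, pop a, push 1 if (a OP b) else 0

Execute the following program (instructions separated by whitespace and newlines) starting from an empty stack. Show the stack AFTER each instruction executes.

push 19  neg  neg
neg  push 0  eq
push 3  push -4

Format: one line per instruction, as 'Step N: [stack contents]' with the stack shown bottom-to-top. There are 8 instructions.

Step 1: [19]
Step 2: [-19]
Step 3: [19]
Step 4: [-19]
Step 5: [-19, 0]
Step 6: [0]
Step 7: [0, 3]
Step 8: [0, 3, -4]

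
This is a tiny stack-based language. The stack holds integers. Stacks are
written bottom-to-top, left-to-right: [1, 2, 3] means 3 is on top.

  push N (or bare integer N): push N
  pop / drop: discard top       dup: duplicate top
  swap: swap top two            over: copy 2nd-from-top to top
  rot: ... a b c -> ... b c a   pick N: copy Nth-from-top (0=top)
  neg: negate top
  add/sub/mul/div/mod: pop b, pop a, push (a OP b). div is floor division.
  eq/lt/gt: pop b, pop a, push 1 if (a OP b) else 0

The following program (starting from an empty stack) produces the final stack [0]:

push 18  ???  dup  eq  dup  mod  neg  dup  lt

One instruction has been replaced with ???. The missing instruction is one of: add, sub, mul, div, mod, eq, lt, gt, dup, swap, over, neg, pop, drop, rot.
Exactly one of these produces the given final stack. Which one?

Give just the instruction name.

Stack before ???: [18]
Stack after ???:  [-18]
The instruction that transforms [18] -> [-18] is: neg

Answer: neg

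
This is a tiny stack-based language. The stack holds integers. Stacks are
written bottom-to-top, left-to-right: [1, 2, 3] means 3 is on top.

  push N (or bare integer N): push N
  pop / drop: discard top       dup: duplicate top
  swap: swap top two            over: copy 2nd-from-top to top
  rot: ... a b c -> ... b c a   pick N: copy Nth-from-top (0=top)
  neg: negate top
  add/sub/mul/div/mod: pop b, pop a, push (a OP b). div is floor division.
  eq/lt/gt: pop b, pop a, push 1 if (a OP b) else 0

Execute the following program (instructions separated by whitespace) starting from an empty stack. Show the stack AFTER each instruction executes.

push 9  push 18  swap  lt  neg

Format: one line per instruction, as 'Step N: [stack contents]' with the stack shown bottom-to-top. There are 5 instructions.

Step 1: [9]
Step 2: [9, 18]
Step 3: [18, 9]
Step 4: [0]
Step 5: [0]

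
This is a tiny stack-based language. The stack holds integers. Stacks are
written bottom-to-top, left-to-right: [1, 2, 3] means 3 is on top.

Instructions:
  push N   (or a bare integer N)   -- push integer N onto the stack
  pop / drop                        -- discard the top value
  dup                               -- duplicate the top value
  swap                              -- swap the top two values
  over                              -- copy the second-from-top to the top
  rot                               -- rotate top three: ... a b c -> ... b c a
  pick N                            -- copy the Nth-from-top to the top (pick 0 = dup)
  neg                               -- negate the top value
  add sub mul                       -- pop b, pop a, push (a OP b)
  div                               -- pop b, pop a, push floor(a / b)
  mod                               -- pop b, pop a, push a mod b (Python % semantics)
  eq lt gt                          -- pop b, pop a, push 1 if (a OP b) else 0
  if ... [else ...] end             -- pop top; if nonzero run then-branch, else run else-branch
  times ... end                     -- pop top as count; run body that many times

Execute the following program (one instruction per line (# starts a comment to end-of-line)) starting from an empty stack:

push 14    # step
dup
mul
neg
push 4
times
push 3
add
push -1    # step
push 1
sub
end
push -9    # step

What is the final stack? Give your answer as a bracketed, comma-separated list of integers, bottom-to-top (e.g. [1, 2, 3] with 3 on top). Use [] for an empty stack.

After 'push 14': [14]
After 'dup': [14, 14]
After 'mul': [196]
After 'neg': [-196]
After 'push 4': [-196, 4]
After 'times': [-196]
After 'push 3': [-196, 3]
After 'add': [-193]
After 'push -1': [-193, -1]
After 'push 1': [-193, -1, 1]
After 'sub': [-193, -2]
After 'push 3': [-193, -2, 3]
  ...
After 'sub': [-193, 1, -2]
After 'push 3': [-193, 1, -2, 3]
After 'add': [-193, 1, 1]
After 'push -1': [-193, 1, 1, -1]
After 'push 1': [-193, 1, 1, -1, 1]
After 'sub': [-193, 1, 1, -2]
After 'push 3': [-193, 1, 1, -2, 3]
After 'add': [-193, 1, 1, 1]
After 'push -1': [-193, 1, 1, 1, -1]
After 'push 1': [-193, 1, 1, 1, -1, 1]
After 'sub': [-193, 1, 1, 1, -2]
After 'push -9': [-193, 1, 1, 1, -2, -9]

Answer: [-193, 1, 1, 1, -2, -9]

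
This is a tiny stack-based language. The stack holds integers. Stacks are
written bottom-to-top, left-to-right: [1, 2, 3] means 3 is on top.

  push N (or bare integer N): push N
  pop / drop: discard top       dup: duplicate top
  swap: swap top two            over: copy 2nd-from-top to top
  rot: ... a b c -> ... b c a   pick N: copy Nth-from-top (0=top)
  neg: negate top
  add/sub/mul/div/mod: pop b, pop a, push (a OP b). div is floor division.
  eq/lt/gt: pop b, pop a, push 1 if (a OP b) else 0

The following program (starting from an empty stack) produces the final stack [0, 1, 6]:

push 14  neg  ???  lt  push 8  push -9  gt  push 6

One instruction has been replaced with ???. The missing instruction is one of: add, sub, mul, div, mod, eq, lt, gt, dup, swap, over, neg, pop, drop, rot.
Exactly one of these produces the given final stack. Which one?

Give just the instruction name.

Stack before ???: [-14]
Stack after ???:  [-14, -14]
The instruction that transforms [-14] -> [-14, -14] is: dup

Answer: dup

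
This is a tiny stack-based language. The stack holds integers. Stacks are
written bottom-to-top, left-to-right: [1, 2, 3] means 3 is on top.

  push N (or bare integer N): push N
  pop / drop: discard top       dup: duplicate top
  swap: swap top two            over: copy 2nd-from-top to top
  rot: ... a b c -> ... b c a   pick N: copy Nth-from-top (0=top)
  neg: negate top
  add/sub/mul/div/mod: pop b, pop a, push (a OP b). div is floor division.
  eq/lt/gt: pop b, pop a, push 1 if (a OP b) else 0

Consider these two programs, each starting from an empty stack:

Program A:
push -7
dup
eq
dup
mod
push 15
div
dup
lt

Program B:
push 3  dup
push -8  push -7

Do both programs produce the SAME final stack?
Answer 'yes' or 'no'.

Answer: no

Derivation:
Program A trace:
  After 'push -7': [-7]
  After 'dup': [-7, -7]
  After 'eq': [1]
  After 'dup': [1, 1]
  After 'mod': [0]
  After 'push 15': [0, 15]
  After 'div': [0]
  After 'dup': [0, 0]
  After 'lt': [0]
Program A final stack: [0]

Program B trace:
  After 'push 3': [3]
  After 'dup': [3, 3]
  After 'push -8': [3, 3, -8]
  After 'push -7': [3, 3, -8, -7]
Program B final stack: [3, 3, -8, -7]
Same: no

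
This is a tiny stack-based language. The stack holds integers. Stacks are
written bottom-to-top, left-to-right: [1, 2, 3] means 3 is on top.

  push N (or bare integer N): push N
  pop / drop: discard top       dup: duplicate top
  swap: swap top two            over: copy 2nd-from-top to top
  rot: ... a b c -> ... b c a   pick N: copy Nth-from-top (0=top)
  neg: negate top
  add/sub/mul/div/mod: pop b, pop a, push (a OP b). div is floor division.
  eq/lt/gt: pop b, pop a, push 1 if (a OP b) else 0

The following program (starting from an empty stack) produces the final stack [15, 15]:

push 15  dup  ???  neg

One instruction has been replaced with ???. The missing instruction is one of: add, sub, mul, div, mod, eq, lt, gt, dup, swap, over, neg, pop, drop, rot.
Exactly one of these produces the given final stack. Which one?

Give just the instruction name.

Stack before ???: [15, 15]
Stack after ???:  [15, -15]
The instruction that transforms [15, 15] -> [15, -15] is: neg

Answer: neg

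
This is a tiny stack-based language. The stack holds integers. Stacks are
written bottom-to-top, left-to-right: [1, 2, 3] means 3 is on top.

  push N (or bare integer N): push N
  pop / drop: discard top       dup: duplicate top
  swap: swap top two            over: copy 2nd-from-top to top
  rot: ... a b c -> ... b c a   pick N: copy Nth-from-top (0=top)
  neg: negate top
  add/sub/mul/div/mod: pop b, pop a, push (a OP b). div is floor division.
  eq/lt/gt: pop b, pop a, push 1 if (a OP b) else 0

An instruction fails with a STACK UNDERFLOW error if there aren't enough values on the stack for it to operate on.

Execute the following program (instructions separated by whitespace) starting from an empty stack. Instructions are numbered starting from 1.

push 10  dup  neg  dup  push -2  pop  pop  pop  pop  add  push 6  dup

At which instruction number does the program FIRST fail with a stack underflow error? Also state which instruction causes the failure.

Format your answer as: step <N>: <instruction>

Step 1 ('push 10'): stack = [10], depth = 1
Step 2 ('dup'): stack = [10, 10], depth = 2
Step 3 ('neg'): stack = [10, -10], depth = 2
Step 4 ('dup'): stack = [10, -10, -10], depth = 3
Step 5 ('push -2'): stack = [10, -10, -10, -2], depth = 4
Step 6 ('pop'): stack = [10, -10, -10], depth = 3
Step 7 ('pop'): stack = [10, -10], depth = 2
Step 8 ('pop'): stack = [10], depth = 1
Step 9 ('pop'): stack = [], depth = 0
Step 10 ('add'): needs 2 value(s) but depth is 0 — STACK UNDERFLOW

Answer: step 10: add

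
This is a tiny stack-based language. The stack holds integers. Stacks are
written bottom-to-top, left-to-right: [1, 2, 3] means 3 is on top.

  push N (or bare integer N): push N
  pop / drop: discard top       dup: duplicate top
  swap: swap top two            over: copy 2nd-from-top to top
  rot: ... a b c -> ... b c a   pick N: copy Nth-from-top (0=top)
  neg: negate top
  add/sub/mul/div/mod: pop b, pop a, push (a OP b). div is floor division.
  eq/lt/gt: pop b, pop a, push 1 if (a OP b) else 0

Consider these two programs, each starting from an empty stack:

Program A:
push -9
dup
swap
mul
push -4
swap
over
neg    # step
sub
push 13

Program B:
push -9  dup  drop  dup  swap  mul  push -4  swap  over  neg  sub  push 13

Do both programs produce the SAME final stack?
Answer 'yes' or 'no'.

Program A trace:
  After 'push -9': [-9]
  After 'dup': [-9, -9]
  After 'swap': [-9, -9]
  After 'mul': [81]
  After 'push -4': [81, -4]
  After 'swap': [-4, 81]
  After 'over': [-4, 81, -4]
  After 'neg': [-4, 81, 4]
  After 'sub': [-4, 77]
  After 'push 13': [-4, 77, 13]
Program A final stack: [-4, 77, 13]

Program B trace:
  After 'push -9': [-9]
  After 'dup': [-9, -9]
  After 'drop': [-9]
  After 'dup': [-9, -9]
  After 'swap': [-9, -9]
  After 'mul': [81]
  After 'push -4': [81, -4]
  After 'swap': [-4, 81]
  After 'over': [-4, 81, -4]
  After 'neg': [-4, 81, 4]
  After 'sub': [-4, 77]
  After 'push 13': [-4, 77, 13]
Program B final stack: [-4, 77, 13]
Same: yes

Answer: yes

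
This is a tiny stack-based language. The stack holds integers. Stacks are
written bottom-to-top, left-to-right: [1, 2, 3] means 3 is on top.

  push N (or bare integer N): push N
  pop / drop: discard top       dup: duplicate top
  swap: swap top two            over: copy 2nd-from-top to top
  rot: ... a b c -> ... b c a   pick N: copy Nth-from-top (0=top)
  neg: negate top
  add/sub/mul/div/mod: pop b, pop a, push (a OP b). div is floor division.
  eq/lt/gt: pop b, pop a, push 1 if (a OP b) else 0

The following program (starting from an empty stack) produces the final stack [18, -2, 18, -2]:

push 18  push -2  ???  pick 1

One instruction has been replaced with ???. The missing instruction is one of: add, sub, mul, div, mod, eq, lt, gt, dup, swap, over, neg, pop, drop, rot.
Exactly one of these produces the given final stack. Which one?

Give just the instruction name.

Answer: over

Derivation:
Stack before ???: [18, -2]
Stack after ???:  [18, -2, 18]
The instruction that transforms [18, -2] -> [18, -2, 18] is: over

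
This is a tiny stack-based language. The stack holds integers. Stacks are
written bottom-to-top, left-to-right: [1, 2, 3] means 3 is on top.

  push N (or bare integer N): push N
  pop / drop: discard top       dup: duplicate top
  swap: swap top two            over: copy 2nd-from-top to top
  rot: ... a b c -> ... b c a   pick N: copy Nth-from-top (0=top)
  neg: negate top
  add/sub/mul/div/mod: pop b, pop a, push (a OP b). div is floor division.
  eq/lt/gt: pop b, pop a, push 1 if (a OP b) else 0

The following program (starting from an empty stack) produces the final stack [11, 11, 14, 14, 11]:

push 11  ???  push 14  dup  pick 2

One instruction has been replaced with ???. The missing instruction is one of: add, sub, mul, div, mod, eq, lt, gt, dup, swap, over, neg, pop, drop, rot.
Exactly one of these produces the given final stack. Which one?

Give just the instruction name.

Answer: dup

Derivation:
Stack before ???: [11]
Stack after ???:  [11, 11]
The instruction that transforms [11] -> [11, 11] is: dup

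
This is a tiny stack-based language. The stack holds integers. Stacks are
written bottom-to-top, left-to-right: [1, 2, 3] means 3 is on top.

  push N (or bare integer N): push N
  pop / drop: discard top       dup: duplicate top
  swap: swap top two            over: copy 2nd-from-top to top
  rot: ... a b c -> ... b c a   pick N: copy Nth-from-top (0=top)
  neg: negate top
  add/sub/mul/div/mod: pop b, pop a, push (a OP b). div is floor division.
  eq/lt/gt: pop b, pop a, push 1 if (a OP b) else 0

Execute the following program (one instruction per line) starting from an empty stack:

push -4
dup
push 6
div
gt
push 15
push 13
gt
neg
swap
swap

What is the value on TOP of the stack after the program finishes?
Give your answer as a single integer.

After 'push -4': [-4]
After 'dup': [-4, -4]
After 'push 6': [-4, -4, 6]
After 'div': [-4, -1]
After 'gt': [0]
After 'push 15': [0, 15]
After 'push 13': [0, 15, 13]
After 'gt': [0, 1]
After 'neg': [0, -1]
After 'swap': [-1, 0]
After 'swap': [0, -1]

Answer: -1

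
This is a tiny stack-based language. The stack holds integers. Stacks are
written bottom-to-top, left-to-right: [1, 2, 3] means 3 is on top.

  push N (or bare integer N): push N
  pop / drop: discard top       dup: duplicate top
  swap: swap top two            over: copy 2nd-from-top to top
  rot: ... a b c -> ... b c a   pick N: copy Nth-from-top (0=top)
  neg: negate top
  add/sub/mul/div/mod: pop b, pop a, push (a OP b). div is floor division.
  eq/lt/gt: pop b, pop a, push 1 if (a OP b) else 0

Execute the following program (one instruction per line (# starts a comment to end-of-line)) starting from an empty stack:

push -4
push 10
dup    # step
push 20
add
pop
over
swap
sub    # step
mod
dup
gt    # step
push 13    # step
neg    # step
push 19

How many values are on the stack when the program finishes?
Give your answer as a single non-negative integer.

After 'push -4': stack = [-4] (depth 1)
After 'push 10': stack = [-4, 10] (depth 2)
After 'dup': stack = [-4, 10, 10] (depth 3)
After 'push 20': stack = [-4, 10, 10, 20] (depth 4)
After 'add': stack = [-4, 10, 30] (depth 3)
After 'pop': stack = [-4, 10] (depth 2)
After 'over': stack = [-4, 10, -4] (depth 3)
After 'swap': stack = [-4, -4, 10] (depth 3)
After 'sub': stack = [-4, -14] (depth 2)
After 'mod': stack = [-4] (depth 1)
After 'dup': stack = [-4, -4] (depth 2)
After 'gt': stack = [0] (depth 1)
After 'push 13': stack = [0, 13] (depth 2)
After 'neg': stack = [0, -13] (depth 2)
After 'push 19': stack = [0, -13, 19] (depth 3)

Answer: 3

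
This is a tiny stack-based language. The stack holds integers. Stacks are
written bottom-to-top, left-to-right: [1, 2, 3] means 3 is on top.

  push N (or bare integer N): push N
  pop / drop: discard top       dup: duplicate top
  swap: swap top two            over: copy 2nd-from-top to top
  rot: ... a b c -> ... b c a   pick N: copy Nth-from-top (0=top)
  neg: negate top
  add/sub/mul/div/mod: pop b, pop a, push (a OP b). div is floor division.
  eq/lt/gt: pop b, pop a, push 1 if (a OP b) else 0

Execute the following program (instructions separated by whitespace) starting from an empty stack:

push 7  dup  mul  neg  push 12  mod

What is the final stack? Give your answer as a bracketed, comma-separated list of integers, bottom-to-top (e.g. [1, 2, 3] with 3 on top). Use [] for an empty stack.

Answer: [11]

Derivation:
After 'push 7': [7]
After 'dup': [7, 7]
After 'mul': [49]
After 'neg': [-49]
After 'push 12': [-49, 12]
After 'mod': [11]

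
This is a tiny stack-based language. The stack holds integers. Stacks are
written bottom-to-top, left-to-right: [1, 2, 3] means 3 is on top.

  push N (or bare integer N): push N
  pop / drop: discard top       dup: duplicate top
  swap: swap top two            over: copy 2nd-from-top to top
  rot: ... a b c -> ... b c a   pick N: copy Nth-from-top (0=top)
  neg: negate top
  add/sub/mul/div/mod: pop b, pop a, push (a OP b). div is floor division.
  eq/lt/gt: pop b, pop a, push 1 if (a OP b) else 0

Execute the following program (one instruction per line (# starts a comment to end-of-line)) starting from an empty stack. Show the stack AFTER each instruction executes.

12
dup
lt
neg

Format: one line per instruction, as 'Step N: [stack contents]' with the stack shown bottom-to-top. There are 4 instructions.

Step 1: [12]
Step 2: [12, 12]
Step 3: [0]
Step 4: [0]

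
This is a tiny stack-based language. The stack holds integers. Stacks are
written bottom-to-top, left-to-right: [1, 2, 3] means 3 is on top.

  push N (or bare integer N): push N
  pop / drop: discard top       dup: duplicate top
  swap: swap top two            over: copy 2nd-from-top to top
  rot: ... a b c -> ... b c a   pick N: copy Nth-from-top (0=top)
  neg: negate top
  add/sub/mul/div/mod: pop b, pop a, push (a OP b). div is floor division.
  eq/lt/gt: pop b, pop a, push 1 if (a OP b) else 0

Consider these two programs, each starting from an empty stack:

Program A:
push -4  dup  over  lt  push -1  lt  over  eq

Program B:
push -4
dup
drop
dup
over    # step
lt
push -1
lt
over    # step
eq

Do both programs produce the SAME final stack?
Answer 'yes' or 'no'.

Program A trace:
  After 'push -4': [-4]
  After 'dup': [-4, -4]
  After 'over': [-4, -4, -4]
  After 'lt': [-4, 0]
  After 'push -1': [-4, 0, -1]
  After 'lt': [-4, 0]
  After 'over': [-4, 0, -4]
  After 'eq': [-4, 0]
Program A final stack: [-4, 0]

Program B trace:
  After 'push -4': [-4]
  After 'dup': [-4, -4]
  After 'drop': [-4]
  After 'dup': [-4, -4]
  After 'over': [-4, -4, -4]
  After 'lt': [-4, 0]
  After 'push -1': [-4, 0, -1]
  After 'lt': [-4, 0]
  After 'over': [-4, 0, -4]
  After 'eq': [-4, 0]
Program B final stack: [-4, 0]
Same: yes

Answer: yes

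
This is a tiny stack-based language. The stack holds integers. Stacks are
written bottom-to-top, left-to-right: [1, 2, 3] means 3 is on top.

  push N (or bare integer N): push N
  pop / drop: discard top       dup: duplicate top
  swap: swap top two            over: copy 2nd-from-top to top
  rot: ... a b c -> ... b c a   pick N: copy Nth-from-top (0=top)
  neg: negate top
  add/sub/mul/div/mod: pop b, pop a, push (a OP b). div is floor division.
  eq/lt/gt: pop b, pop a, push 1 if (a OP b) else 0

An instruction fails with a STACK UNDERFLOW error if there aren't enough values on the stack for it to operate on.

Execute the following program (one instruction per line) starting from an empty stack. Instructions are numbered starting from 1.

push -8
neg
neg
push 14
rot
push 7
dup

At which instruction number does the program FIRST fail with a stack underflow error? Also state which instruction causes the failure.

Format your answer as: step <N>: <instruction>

Answer: step 5: rot

Derivation:
Step 1 ('push -8'): stack = [-8], depth = 1
Step 2 ('neg'): stack = [8], depth = 1
Step 3 ('neg'): stack = [-8], depth = 1
Step 4 ('push 14'): stack = [-8, 14], depth = 2
Step 5 ('rot'): needs 3 value(s) but depth is 2 — STACK UNDERFLOW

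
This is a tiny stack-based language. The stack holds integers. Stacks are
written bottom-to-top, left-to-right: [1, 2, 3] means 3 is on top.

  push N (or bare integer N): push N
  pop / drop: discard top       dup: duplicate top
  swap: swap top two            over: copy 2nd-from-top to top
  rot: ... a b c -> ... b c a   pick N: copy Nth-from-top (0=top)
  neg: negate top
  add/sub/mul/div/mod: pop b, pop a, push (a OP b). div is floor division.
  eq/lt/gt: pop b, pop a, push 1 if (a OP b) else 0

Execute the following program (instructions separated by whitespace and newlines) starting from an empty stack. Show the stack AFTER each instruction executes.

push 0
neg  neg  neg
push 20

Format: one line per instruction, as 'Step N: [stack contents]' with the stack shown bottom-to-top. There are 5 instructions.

Step 1: [0]
Step 2: [0]
Step 3: [0]
Step 4: [0]
Step 5: [0, 20]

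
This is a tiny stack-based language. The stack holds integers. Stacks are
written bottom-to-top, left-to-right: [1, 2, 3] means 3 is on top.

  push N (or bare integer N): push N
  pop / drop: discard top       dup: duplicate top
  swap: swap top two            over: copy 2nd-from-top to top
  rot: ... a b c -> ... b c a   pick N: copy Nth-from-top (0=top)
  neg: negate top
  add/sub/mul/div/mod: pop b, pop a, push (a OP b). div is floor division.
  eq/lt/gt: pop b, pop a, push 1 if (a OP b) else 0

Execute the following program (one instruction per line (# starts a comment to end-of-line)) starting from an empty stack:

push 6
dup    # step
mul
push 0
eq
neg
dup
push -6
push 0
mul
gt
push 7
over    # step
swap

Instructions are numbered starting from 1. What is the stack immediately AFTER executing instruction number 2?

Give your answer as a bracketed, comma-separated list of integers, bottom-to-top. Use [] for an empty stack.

Step 1 ('push 6'): [6]
Step 2 ('dup'): [6, 6]

Answer: [6, 6]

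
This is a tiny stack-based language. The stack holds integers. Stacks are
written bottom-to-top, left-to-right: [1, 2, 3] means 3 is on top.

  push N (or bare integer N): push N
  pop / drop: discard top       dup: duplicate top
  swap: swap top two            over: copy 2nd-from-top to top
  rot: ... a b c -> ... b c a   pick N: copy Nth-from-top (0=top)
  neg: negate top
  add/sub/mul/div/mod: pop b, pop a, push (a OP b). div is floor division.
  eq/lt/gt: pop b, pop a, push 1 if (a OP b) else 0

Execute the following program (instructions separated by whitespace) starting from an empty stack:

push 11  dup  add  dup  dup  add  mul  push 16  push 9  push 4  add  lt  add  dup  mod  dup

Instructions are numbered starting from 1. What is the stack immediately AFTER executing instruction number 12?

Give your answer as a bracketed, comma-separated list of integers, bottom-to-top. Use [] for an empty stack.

Answer: [968, 0]

Derivation:
Step 1 ('push 11'): [11]
Step 2 ('dup'): [11, 11]
Step 3 ('add'): [22]
Step 4 ('dup'): [22, 22]
Step 5 ('dup'): [22, 22, 22]
Step 6 ('add'): [22, 44]
Step 7 ('mul'): [968]
Step 8 ('push 16'): [968, 16]
Step 9 ('push 9'): [968, 16, 9]
Step 10 ('push 4'): [968, 16, 9, 4]
Step 11 ('add'): [968, 16, 13]
Step 12 ('lt'): [968, 0]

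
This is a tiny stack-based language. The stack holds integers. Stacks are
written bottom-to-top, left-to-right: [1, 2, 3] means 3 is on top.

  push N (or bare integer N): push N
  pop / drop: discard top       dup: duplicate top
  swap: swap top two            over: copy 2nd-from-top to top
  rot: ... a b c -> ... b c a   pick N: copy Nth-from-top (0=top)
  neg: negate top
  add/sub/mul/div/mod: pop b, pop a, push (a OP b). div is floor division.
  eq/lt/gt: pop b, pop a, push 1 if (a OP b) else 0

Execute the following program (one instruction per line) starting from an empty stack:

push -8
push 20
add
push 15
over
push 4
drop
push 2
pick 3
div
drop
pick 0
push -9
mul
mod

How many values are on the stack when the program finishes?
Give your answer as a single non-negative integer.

After 'push -8': stack = [-8] (depth 1)
After 'push 20': stack = [-8, 20] (depth 2)
After 'add': stack = [12] (depth 1)
After 'push 15': stack = [12, 15] (depth 2)
After 'over': stack = [12, 15, 12] (depth 3)
After 'push 4': stack = [12, 15, 12, 4] (depth 4)
After 'drop': stack = [12, 15, 12] (depth 3)
After 'push 2': stack = [12, 15, 12, 2] (depth 4)
After 'pick 3': stack = [12, 15, 12, 2, 12] (depth 5)
After 'div': stack = [12, 15, 12, 0] (depth 4)
After 'drop': stack = [12, 15, 12] (depth 3)
After 'pick 0': stack = [12, 15, 12, 12] (depth 4)
After 'push -9': stack = [12, 15, 12, 12, -9] (depth 5)
After 'mul': stack = [12, 15, 12, -108] (depth 4)
After 'mod': stack = [12, 15, -96] (depth 3)

Answer: 3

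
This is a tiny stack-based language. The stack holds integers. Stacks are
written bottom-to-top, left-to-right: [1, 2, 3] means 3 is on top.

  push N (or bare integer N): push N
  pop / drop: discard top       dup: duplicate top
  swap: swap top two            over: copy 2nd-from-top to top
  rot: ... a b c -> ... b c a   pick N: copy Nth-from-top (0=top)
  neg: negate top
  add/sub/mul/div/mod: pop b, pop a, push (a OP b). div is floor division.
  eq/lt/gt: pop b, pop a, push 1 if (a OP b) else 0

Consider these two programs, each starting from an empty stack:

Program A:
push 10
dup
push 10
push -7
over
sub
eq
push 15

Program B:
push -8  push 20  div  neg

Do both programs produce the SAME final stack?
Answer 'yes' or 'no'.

Answer: no

Derivation:
Program A trace:
  After 'push 10': [10]
  After 'dup': [10, 10]
  After 'push 10': [10, 10, 10]
  After 'push -7': [10, 10, 10, -7]
  After 'over': [10, 10, 10, -7, 10]
  After 'sub': [10, 10, 10, -17]
  After 'eq': [10, 10, 0]
  After 'push 15': [10, 10, 0, 15]
Program A final stack: [10, 10, 0, 15]

Program B trace:
  After 'push -8': [-8]
  After 'push 20': [-8, 20]
  After 'div': [-1]
  After 'neg': [1]
Program B final stack: [1]
Same: no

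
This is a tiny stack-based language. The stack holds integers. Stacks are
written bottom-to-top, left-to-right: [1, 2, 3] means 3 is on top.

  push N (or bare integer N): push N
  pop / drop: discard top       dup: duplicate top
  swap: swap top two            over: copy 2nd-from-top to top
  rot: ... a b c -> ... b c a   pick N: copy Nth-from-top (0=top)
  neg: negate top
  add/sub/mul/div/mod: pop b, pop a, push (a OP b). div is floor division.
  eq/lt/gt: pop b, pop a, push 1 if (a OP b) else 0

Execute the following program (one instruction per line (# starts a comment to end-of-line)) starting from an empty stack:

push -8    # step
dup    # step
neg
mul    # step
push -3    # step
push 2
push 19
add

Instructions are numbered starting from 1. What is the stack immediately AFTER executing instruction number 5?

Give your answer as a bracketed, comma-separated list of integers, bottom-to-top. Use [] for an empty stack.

Answer: [-64, -3]

Derivation:
Step 1 ('push -8'): [-8]
Step 2 ('dup'): [-8, -8]
Step 3 ('neg'): [-8, 8]
Step 4 ('mul'): [-64]
Step 5 ('push -3'): [-64, -3]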